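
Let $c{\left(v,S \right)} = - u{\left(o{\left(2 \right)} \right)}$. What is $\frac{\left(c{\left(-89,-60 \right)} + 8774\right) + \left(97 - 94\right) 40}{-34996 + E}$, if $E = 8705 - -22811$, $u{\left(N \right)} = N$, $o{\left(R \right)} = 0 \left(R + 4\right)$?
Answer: $- \frac{4447}{1740} \approx -2.5557$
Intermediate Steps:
$o{\left(R \right)} = 0$ ($o{\left(R \right)} = 0 \left(4 + R\right) = 0$)
$E = 31516$ ($E = 8705 + 22811 = 31516$)
$c{\left(v,S \right)} = 0$ ($c{\left(v,S \right)} = \left(-1\right) 0 = 0$)
$\frac{\left(c{\left(-89,-60 \right)} + 8774\right) + \left(97 - 94\right) 40}{-34996 + E} = \frac{\left(0 + 8774\right) + \left(97 - 94\right) 40}{-34996 + 31516} = \frac{8774 + 3 \cdot 40}{-3480} = \left(8774 + 120\right) \left(- \frac{1}{3480}\right) = 8894 \left(- \frac{1}{3480}\right) = - \frac{4447}{1740}$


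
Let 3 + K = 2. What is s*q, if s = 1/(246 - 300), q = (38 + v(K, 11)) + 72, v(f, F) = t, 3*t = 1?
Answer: -331/162 ≈ -2.0432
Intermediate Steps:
t = ⅓ (t = (⅓)*1 = ⅓ ≈ 0.33333)
K = -1 (K = -3 + 2 = -1)
v(f, F) = ⅓
q = 331/3 (q = (38 + ⅓) + 72 = 115/3 + 72 = 331/3 ≈ 110.33)
s = -1/54 (s = 1/(-54) = -1/54 ≈ -0.018519)
s*q = -1/54*331/3 = -331/162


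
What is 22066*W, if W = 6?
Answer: 132396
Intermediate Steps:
22066*W = 22066*6 = 132396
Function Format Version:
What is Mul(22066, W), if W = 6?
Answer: 132396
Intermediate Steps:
Mul(22066, W) = Mul(22066, 6) = 132396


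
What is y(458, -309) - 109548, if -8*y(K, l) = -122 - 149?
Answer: -876113/8 ≈ -1.0951e+5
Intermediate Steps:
y(K, l) = 271/8 (y(K, l) = -(-122 - 149)/8 = -1/8*(-271) = 271/8)
y(458, -309) - 109548 = 271/8 - 109548 = -876113/8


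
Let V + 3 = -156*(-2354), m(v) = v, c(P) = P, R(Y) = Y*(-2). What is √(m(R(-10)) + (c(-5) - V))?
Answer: 7*I*√7494 ≈ 605.98*I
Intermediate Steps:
R(Y) = -2*Y
V = 367221 (V = -3 - 156*(-2354) = -3 + 367224 = 367221)
√(m(R(-10)) + (c(-5) - V)) = √(-2*(-10) + (-5 - 1*367221)) = √(20 + (-5 - 367221)) = √(20 - 367226) = √(-367206) = 7*I*√7494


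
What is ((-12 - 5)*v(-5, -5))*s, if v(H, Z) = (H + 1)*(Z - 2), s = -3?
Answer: 1428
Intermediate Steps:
v(H, Z) = (1 + H)*(-2 + Z)
((-12 - 5)*v(-5, -5))*s = ((-12 - 5)*(-2 - 5 - 2*(-5) - 5*(-5)))*(-3) = -17*(-2 - 5 + 10 + 25)*(-3) = -17*28*(-3) = -476*(-3) = 1428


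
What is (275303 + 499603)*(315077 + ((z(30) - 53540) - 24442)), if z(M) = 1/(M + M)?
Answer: 1837263509851/10 ≈ 1.8373e+11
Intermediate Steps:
z(M) = 1/(2*M)
(275303 + 499603)*(315077 + ((z(30) - 53540) - 24442)) = (275303 + 499603)*(315077 + (((1/2)/30 - 53540) - 24442)) = 774906*(315077 + (((1/2)*(1/30) - 53540) - 24442)) = 774906*(315077 + ((1/60 - 53540) - 24442)) = 774906*(315077 + (-3212399/60 - 24442)) = 774906*(315077 - 4678919/60) = 774906*(14225701/60) = 1837263509851/10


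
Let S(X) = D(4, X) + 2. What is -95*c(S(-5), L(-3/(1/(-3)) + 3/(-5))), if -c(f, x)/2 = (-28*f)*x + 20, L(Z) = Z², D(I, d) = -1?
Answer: -1857896/5 ≈ -3.7158e+5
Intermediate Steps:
S(X) = 1 (S(X) = -1 + 2 = 1)
c(f, x) = -40 + 56*f*x (c(f, x) = -2*((-28*f)*x + 20) = -2*(-28*f*x + 20) = -2*(20 - 28*f*x) = -40 + 56*f*x)
-95*c(S(-5), L(-3/(1/(-3)) + 3/(-5))) = -95*(-40 + 56*1*(-3/(1/(-3)) + 3/(-5))²) = -95*(-40 + 56*1*(-3/(-⅓) + 3*(-⅕))²) = -95*(-40 + 56*1*(-3*(-3) - ⅗)²) = -95*(-40 + 56*1*(9 - ⅗)²) = -95*(-40 + 56*1*(42/5)²) = -95*(-40 + 56*1*(1764/25)) = -95*(-40 + 98784/25) = -95*97784/25 = -1857896/5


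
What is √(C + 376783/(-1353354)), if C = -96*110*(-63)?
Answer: √1218504416648168298/1353354 ≈ 815.65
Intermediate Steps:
C = 665280 (C = -10560*(-63) = 665280)
√(C + 376783/(-1353354)) = √(665280 + 376783/(-1353354)) = √(665280 + 376783*(-1/1353354)) = √(665280 - 376783/1353354) = √(900358972337/1353354) = √1218504416648168298/1353354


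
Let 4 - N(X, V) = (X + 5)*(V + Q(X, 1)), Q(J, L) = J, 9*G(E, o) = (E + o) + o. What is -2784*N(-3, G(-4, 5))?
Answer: -24128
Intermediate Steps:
G(E, o) = E/9 + 2*o/9 (G(E, o) = ((E + o) + o)/9 = (E + 2*o)/9 = E/9 + 2*o/9)
N(X, V) = 4 - (5 + X)*(V + X) (N(X, V) = 4 - (X + 5)*(V + X) = 4 - (5 + X)*(V + X))
-2784*N(-3, G(-4, 5)) = -2784*(4 - 1*(-3)² - 5*((⅑)*(-4) + (2/9)*5) - 5*(-3) - 1*((⅑)*(-4) + (2/9)*5)*(-3)) = -2784*(4 - 1*9 - 5*(-4/9 + 10/9) + 15 - 1*(-4/9 + 10/9)*(-3)) = -2784*(4 - 9 - 5*⅔ + 15 - 1*⅔*(-3)) = -2784*(4 - 9 - 10/3 + 15 + 2) = -2784*26/3 = -24128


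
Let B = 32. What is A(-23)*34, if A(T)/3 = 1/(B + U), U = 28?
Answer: 17/10 ≈ 1.7000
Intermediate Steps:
A(T) = 1/20 (A(T) = 3/(32 + 28) = 3/60 = 3*(1/60) = 1/20)
A(-23)*34 = (1/20)*34 = 17/10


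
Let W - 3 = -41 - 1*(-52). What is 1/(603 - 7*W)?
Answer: 1/505 ≈ 0.0019802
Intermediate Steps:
W = 14 (W = 3 + (-41 - 1*(-52)) = 3 + (-41 + 52) = 3 + 11 = 14)
1/(603 - 7*W) = 1/(603 - 7*14) = 1/(603 - 98) = 1/505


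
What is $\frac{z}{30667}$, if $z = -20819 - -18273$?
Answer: $- \frac{2546}{30667} \approx -0.083021$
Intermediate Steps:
$z = -2546$ ($z = -20819 + 18273 = -2546$)
$\frac{z}{30667} = - \frac{2546}{30667}$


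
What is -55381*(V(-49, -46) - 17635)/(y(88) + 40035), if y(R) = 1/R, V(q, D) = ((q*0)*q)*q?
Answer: 85944666280/3523081 ≈ 24395.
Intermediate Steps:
V(q, D) = 0 (V(q, D) = (0*q)*q = 0*q = 0)
-55381*(V(-49, -46) - 17635)/(y(88) + 40035) = -55381*(0 - 17635)/(1/88 + 40035) = -55381*(-17635/(1/88 + 40035)) = -55381/((3523081/88)*(-1/17635)) = -55381/(-3523081/1551880) = -55381*(-1551880/3523081) = 85944666280/3523081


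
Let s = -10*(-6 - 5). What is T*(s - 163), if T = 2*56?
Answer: -5936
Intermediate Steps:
T = 112
s = 110 (s = -10*(-11) = 110)
T*(s - 163) = 112*(110 - 163) = 112*(-53) = -5936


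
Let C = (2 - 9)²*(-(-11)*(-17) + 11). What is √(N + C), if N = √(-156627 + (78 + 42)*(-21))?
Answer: √(-8624 + 3*I*√17683) ≈ 2.1473 + 92.89*I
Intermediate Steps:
N = 3*I*√17683 (N = √(-156627 + 120*(-21)) = √(-156627 - 2520) = √(-159147) = 3*I*√17683 ≈ 398.93*I)
C = -8624 (C = (-7)²*(-11*17 + 11) = 49*(-187 + 11) = 49*(-176) = -8624)
√(N + C) = √(3*I*√17683 - 8624) = √(-8624 + 3*I*√17683)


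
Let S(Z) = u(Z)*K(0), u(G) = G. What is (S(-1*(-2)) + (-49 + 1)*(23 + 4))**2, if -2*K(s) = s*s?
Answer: 1679616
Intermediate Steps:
K(s) = -s**2/2 (K(s) = -s*s/2 = -s**2/2)
S(Z) = 0 (S(Z) = Z*(-1/2*0**2) = Z*(-1/2*0) = Z*0 = 0)
(S(-1*(-2)) + (-49 + 1)*(23 + 4))**2 = (0 + (-49 + 1)*(23 + 4))**2 = (0 - 48*27)**2 = (0 - 1296)**2 = (-1296)**2 = 1679616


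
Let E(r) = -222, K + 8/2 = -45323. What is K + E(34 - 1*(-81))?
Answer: -45549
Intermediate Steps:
K = -45327 (K = -4 - 45323 = -45327)
K + E(34 - 1*(-81)) = -45327 - 222 = -45549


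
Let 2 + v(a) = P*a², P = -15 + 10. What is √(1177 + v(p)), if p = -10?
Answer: 15*√3 ≈ 25.981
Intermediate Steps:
P = -5
v(a) = -2 - 5*a²
√(1177 + v(p)) = √(1177 + (-2 - 5*(-10)²)) = √(1177 + (-2 - 5*100)) = √(1177 + (-2 - 500)) = √(1177 - 502) = √675 = 15*√3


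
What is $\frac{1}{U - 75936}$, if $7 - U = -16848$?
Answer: $- \frac{1}{59081} \approx -1.6926 \cdot 10^{-5}$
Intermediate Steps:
$U = 16855$ ($U = 7 - -16848 = 7 + 16848 = 16855$)
$\frac{1}{U - 75936} = \frac{1}{16855 - 75936} = \frac{1}{-59081} = - \frac{1}{59081}$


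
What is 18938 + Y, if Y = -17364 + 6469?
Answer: 8043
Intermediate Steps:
Y = -10895
18938 + Y = 18938 - 10895 = 8043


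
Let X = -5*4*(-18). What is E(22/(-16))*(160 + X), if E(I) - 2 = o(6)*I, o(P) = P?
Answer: -3250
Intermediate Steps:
E(I) = 2 + 6*I
X = 360 (X = -20*(-18) = 360)
E(22/(-16))*(160 + X) = (2 + 6*(22/(-16)))*(160 + 360) = (2 + 6*(22*(-1/16)))*520 = (2 + 6*(-11/8))*520 = (2 - 33/4)*520 = -25/4*520 = -3250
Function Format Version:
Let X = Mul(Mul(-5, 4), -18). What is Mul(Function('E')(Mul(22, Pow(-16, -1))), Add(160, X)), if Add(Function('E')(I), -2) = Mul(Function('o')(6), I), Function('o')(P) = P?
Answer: -3250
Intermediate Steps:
Function('E')(I) = Add(2, Mul(6, I))
X = 360 (X = Mul(-20, -18) = 360)
Mul(Function('E')(Mul(22, Pow(-16, -1))), Add(160, X)) = Mul(Add(2, Mul(6, Mul(22, Pow(-16, -1)))), Add(160, 360)) = Mul(Add(2, Mul(6, Mul(22, Rational(-1, 16)))), 520) = Mul(Add(2, Mul(6, Rational(-11, 8))), 520) = Mul(Add(2, Rational(-33, 4)), 520) = Mul(Rational(-25, 4), 520) = -3250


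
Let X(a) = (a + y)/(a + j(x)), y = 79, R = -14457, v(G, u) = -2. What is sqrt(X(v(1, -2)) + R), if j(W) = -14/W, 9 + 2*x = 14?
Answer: I*sqrt(20890538)/38 ≈ 120.28*I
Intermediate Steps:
x = 5/2 (x = -9/2 + (1/2)*14 = -9/2 + 7 = 5/2 ≈ 2.5000)
X(a) = (79 + a)/(-28/5 + a) (X(a) = (a + 79)/(a - 14/5/2) = (79 + a)/(a - 14*2/5) = (79 + a)/(a - 28/5) = (79 + a)/(-28/5 + a))
sqrt(X(v(1, -2)) + R) = sqrt(5*(79 - 2)/(-28 + 5*(-2)) - 14457) = sqrt(5*77/(-28 - 10) - 14457) = sqrt(5*77/(-38) - 14457) = sqrt(5*(-1/38)*77 - 14457) = sqrt(-385/38 - 14457) = sqrt(-549751/38) = I*sqrt(20890538)/38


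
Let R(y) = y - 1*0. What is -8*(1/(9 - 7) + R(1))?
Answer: -12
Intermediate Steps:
R(y) = y (R(y) = y + 0 = y)
-8*(1/(9 - 7) + R(1)) = -8*(1/(9 - 7) + 1) = -8*(1/2 + 1) = -8*(½ + 1) = -8*3/2 = -12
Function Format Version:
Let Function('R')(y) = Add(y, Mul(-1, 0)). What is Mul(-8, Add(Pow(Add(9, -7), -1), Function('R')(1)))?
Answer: -12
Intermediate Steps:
Function('R')(y) = y (Function('R')(y) = Add(y, 0) = y)
Mul(-8, Add(Pow(Add(9, -7), -1), Function('R')(1))) = Mul(-8, Add(Pow(Add(9, -7), -1), 1)) = Mul(-8, Add(Pow(2, -1), 1)) = Mul(-8, Add(Rational(1, 2), 1)) = Mul(-8, Rational(3, 2)) = -12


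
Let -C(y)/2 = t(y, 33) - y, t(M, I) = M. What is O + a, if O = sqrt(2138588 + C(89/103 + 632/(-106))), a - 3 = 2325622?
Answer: 2325625 + 2*sqrt(534647) ≈ 2.3271e+6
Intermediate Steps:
a = 2325625 (a = 3 + 2325622 = 2325625)
C(y) = 0 (C(y) = -2*(y - y) = -2*0 = 0)
O = 2*sqrt(534647) (O = sqrt(2138588 + 0) = sqrt(2138588) = 2*sqrt(534647) ≈ 1462.4)
O + a = 2*sqrt(534647) + 2325625 = 2325625 + 2*sqrt(534647)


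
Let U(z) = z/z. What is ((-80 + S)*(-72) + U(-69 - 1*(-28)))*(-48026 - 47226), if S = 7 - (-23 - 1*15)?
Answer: -240130292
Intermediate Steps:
S = 45 (S = 7 - (-23 - 15) = 7 - 1*(-38) = 7 + 38 = 45)
U(z) = 1
((-80 + S)*(-72) + U(-69 - 1*(-28)))*(-48026 - 47226) = ((-80 + 45)*(-72) + 1)*(-48026 - 47226) = (-35*(-72) + 1)*(-95252) = (2520 + 1)*(-95252) = 2521*(-95252) = -240130292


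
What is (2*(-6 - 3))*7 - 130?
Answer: -256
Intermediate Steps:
(2*(-6 - 3))*7 - 130 = (2*(-9))*7 - 130 = -18*7 - 130 = -126 - 130 = -256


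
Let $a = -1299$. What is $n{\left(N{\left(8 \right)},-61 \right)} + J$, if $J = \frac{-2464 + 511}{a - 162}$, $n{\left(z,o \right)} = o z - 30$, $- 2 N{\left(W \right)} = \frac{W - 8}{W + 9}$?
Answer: $- \frac{13959}{487} \approx -28.663$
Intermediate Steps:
$N{\left(W \right)} = - \frac{-8 + W}{2 \left(9 + W\right)}$ ($N{\left(W \right)} = - \frac{\left(W - 8\right) \frac{1}{W + 9}}{2} = - \frac{\left(-8 + W\right) \frac{1}{9 + W}}{2} = - \frac{\frac{1}{9 + W} \left(-8 + W\right)}{2} = - \frac{-8 + W}{2 \left(9 + W\right)}$)
$n{\left(z,o \right)} = -30 + o z$
$J = \frac{651}{487}$ ($J = \frac{-2464 + 511}{-1299 - 162} = - \frac{1953}{-1461} = \left(-1953\right) \left(- \frac{1}{1461}\right) = \frac{651}{487} \approx 1.3368$)
$n{\left(N{\left(8 \right)},-61 \right)} + J = \left(-30 - 61 \frac{8 - 8}{2 \left(9 + 8\right)}\right) + \frac{651}{487} = \left(-30 - 61 \frac{8 - 8}{2 \cdot 17}\right) + \frac{651}{487} = \left(-30 - 61 \cdot \frac{1}{2} \cdot \frac{1}{17} \cdot 0\right) + \frac{651}{487} = \left(-30 - 0\right) + \frac{651}{487} = \left(-30 + 0\right) + \frac{651}{487} = -30 + \frac{651}{487} = - \frac{13959}{487}$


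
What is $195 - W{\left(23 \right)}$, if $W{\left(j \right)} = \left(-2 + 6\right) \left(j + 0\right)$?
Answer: $103$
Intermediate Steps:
$W{\left(j \right)} = 4 j$
$195 - W{\left(23 \right)} = 195 - 4 \cdot 23 = 195 - 92 = 103$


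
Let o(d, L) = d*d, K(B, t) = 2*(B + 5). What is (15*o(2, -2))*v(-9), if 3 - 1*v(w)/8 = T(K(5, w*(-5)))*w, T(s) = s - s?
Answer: 1440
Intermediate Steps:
K(B, t) = 10 + 2*B (K(B, t) = 2*(5 + B) = 10 + 2*B)
T(s) = 0
v(w) = 24 (v(w) = 24 - 0*w = 24 - 8*0 = 24 + 0 = 24)
o(d, L) = d**2
(15*o(2, -2))*v(-9) = (15*2**2)*24 = (15*4)*24 = 60*24 = 1440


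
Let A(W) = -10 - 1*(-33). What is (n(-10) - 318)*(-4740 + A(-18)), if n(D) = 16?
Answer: 1424534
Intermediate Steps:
A(W) = 23 (A(W) = -10 + 33 = 23)
(n(-10) - 318)*(-4740 + A(-18)) = (16 - 318)*(-4740 + 23) = -302*(-4717) = 1424534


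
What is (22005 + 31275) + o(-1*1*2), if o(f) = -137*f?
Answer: 53554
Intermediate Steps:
(22005 + 31275) + o(-1*1*2) = (22005 + 31275) - 137*(-1*1)*2 = 53280 - (-137)*2 = 53280 - 137*(-2) = 53280 + 274 = 53554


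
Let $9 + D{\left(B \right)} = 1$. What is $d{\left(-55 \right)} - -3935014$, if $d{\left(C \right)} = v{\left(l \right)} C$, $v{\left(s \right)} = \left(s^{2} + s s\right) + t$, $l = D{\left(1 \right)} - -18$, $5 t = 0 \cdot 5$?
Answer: $3924014$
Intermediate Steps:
$t = 0$ ($t = \frac{0 \cdot 5}{5} = \frac{1}{5} \cdot 0 = 0$)
$D{\left(B \right)} = -8$ ($D{\left(B \right)} = -9 + 1 = -8$)
$l = 10$ ($l = -8 - -18 = -8 + 18 = 10$)
$v{\left(s \right)} = 2 s^{2}$ ($v{\left(s \right)} = \left(s^{2} + s s\right) + 0 = \left(s^{2} + s^{2}\right) + 0 = 2 s^{2} + 0 = 2 s^{2}$)
$d{\left(C \right)} = 200 C$ ($d{\left(C \right)} = 2 \cdot 10^{2} C = 2 \cdot 100 C = 200 C$)
$d{\left(-55 \right)} - -3935014 = 200 \left(-55\right) - -3935014 = -11000 + 3935014 = 3924014$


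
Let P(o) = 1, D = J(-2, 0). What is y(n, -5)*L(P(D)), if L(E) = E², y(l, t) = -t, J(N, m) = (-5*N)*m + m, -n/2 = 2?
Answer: 5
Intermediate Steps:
n = -4 (n = -2*2 = -4)
J(N, m) = m - 5*N*m (J(N, m) = -5*N*m + m = m - 5*N*m)
D = 0 (D = 0*(1 - 5*(-2)) = 0*(1 + 10) = 0*11 = 0)
y(n, -5)*L(P(D)) = -1*(-5)*1² = 5*1 = 5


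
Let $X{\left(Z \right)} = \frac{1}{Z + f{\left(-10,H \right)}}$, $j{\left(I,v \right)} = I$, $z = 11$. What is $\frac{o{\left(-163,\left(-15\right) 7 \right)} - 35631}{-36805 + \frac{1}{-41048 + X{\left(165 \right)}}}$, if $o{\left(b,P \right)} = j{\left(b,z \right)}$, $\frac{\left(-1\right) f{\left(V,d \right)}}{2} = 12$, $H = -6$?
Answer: $\frac{103583665999}{106509382288} \approx 0.97253$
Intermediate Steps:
$f{\left(V,d \right)} = -24$ ($f{\left(V,d \right)} = \left(-2\right) 12 = -24$)
$o{\left(b,P \right)} = b$
$X{\left(Z \right)} = \frac{1}{-24 + Z}$ ($X{\left(Z \right)} = \frac{1}{Z - 24} = \frac{1}{-24 + Z}$)
$\frac{o{\left(-163,\left(-15\right) 7 \right)} - 35631}{-36805 + \frac{1}{-41048 + X{\left(165 \right)}}} = \frac{-163 - 35631}{-36805 + \frac{1}{-41048 + \frac{1}{-24 + 165}}} = - \frac{35794}{-36805 + \frac{1}{-41048 + \frac{1}{141}}} = - \frac{35794}{-36805 + \frac{1}{- \frac{5787767}{141}}} = - \frac{35794}{-36805 - \frac{141}{5787767}} = - \frac{35794}{- \frac{213018764576}{5787767}} = \left(-35794\right) \left(- \frac{5787767}{213018764576}\right) = \frac{103583665999}{106509382288}$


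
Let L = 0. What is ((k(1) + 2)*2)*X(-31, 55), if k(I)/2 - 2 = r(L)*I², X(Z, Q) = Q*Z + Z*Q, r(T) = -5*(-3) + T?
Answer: -245520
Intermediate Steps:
r(T) = 15 + T
X(Z, Q) = 2*Q*Z (X(Z, Q) = Q*Z + Q*Z = 2*Q*Z)
k(I) = 4 + 30*I² (k(I) = 4 + 2*((15 + 0)*I²) = 4 + 2*(15*I²) = 4 + 30*I²)
((k(1) + 2)*2)*X(-31, 55) = (((4 + 30*1²) + 2)*2)*(2*55*(-31)) = (((4 + 30*1) + 2)*2)*(-3410) = (((4 + 30) + 2)*2)*(-3410) = ((34 + 2)*2)*(-3410) = (36*2)*(-3410) = 72*(-3410) = -245520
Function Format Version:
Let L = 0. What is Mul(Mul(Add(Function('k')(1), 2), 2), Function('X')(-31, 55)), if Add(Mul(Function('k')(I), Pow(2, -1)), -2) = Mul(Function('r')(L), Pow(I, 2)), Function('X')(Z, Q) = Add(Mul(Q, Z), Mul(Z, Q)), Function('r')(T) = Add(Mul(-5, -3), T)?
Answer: -245520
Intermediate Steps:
Function('r')(T) = Add(15, T)
Function('X')(Z, Q) = Mul(2, Q, Z) (Function('X')(Z, Q) = Add(Mul(Q, Z), Mul(Q, Z)) = Mul(2, Q, Z))
Function('k')(I) = Add(4, Mul(30, Pow(I, 2))) (Function('k')(I) = Add(4, Mul(2, Mul(Add(15, 0), Pow(I, 2)))) = Add(4, Mul(2, Mul(15, Pow(I, 2)))) = Add(4, Mul(30, Pow(I, 2))))
Mul(Mul(Add(Function('k')(1), 2), 2), Function('X')(-31, 55)) = Mul(Mul(Add(Add(4, Mul(30, Pow(1, 2))), 2), 2), Mul(2, 55, -31)) = Mul(Mul(Add(Add(4, Mul(30, 1)), 2), 2), -3410) = Mul(Mul(Add(Add(4, 30), 2), 2), -3410) = Mul(Mul(Add(34, 2), 2), -3410) = Mul(Mul(36, 2), -3410) = Mul(72, -3410) = -245520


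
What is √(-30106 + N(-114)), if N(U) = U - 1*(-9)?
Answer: I*√30211 ≈ 173.81*I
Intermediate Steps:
N(U) = 9 + U (N(U) = U + 9 = 9 + U)
√(-30106 + N(-114)) = √(-30106 + (9 - 114)) = √(-30106 - 105) = √(-30211) = I*√30211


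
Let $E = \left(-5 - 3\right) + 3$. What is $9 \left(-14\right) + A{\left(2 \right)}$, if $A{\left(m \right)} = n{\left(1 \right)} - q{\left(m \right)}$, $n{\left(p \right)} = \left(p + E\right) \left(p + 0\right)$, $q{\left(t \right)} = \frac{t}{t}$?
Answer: $-131$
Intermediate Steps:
$q{\left(t \right)} = 1$
$E = -5$ ($E = -8 + 3 = -5$)
$n{\left(p \right)} = p \left(-5 + p\right)$ ($n{\left(p \right)} = \left(p - 5\right) \left(p + 0\right) = \left(-5 + p\right) p = p \left(-5 + p\right)$)
$A{\left(m \right)} = -5$ ($A{\left(m \right)} = 1 \left(-5 + 1\right) - 1 = 1 \left(-4\right) - 1 = -4 - 1 = -5$)
$9 \left(-14\right) + A{\left(2 \right)} = 9 \left(-14\right) - 5 = -126 - 5 = -131$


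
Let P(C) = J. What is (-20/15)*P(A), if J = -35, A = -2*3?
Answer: 140/3 ≈ 46.667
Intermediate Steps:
A = -6
P(C) = -35
(-20/15)*P(A) = -20/15*(-35) = -20*1/15*(-35) = -4/3*(-35) = 140/3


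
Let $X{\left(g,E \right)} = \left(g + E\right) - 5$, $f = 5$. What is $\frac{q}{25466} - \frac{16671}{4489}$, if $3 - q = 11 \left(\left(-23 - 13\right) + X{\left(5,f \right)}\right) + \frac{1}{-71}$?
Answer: $- \frac{30032957881}{8116498054} \approx -3.7002$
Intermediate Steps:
$X{\left(g,E \right)} = -5 + E + g$ ($X{\left(g,E \right)} = \left(E + g\right) - 5 = -5 + E + g$)
$q = \frac{24425}{71}$ ($q = 3 - \left(11 \left(\left(-23 - 13\right) + \left(-5 + 5 + 5\right)\right) + \frac{1}{-71}\right) = 3 - \left(11 \left(\left(-23 - 13\right) + 5\right) - \frac{1}{71}\right) = 3 - \left(11 \left(-36 + 5\right) - \frac{1}{71}\right) = 3 - \left(11 \left(-31\right) - \frac{1}{71}\right) = 3 - \left(-341 - \frac{1}{71}\right) = 3 - - \frac{24212}{71} = 3 + \frac{24212}{71} = \frac{24425}{71} \approx 344.01$)
$\frac{q}{25466} - \frac{16671}{4489} = \frac{24425}{71 \cdot 25466} - \frac{16671}{4489} = \frac{24425}{71} \cdot \frac{1}{25466} - \frac{16671}{4489} = \frac{24425}{1808086} - \frac{16671}{4489} = - \frac{30032957881}{8116498054}$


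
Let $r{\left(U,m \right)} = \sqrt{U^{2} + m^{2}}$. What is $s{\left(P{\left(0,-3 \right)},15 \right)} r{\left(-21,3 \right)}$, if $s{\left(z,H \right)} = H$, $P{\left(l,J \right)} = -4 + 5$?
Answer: $225 \sqrt{2} \approx 318.2$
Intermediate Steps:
$P{\left(l,J \right)} = 1$
$s{\left(P{\left(0,-3 \right)},15 \right)} r{\left(-21,3 \right)} = 15 \sqrt{\left(-21\right)^{2} + 3^{2}} = 15 \sqrt{441 + 9} = 15 \sqrt{450} = 15 \cdot 15 \sqrt{2} = 225 \sqrt{2}$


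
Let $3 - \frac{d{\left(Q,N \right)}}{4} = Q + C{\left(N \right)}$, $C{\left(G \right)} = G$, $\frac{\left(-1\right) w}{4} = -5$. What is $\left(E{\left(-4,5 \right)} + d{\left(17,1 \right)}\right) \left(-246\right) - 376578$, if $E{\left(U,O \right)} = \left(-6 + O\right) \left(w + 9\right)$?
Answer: $-354684$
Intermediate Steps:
$w = 20$ ($w = \left(-4\right) \left(-5\right) = 20$)
$d{\left(Q,N \right)} = 12 - 4 N - 4 Q$ ($d{\left(Q,N \right)} = 12 - 4 \left(Q + N\right) = 12 - 4 \left(N + Q\right) = 12 - \left(4 N + 4 Q\right) = 12 - 4 N - 4 Q$)
$E{\left(U,O \right)} = -174 + 29 O$ ($E{\left(U,O \right)} = \left(-6 + O\right) \left(20 + 9\right) = \left(-6 + O\right) 29 = -174 + 29 O$)
$\left(E{\left(-4,5 \right)} + d{\left(17,1 \right)}\right) \left(-246\right) - 376578 = \left(\left(-174 + 29 \cdot 5\right) - 60\right) \left(-246\right) - 376578 = \left(\left(-174 + 145\right) - 60\right) \left(-246\right) - 376578 = \left(-29 - 60\right) \left(-246\right) - 376578 = \left(-89\right) \left(-246\right) - 376578 = 21894 - 376578 = -354684$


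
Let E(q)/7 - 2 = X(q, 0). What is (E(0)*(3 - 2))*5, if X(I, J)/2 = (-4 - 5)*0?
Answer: 70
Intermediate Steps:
X(I, J) = 0 (X(I, J) = 2*((-4 - 5)*0) = 2*(-9*0) = 2*0 = 0)
E(q) = 14 (E(q) = 14 + 7*0 = 14 + 0 = 14)
(E(0)*(3 - 2))*5 = (14*(3 - 2))*5 = (14*1)*5 = 14*5 = 70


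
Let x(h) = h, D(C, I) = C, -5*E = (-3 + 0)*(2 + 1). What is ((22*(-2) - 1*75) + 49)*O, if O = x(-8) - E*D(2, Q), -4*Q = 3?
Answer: 812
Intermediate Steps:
Q = -¾ (Q = -¼*3 = -¾ ≈ -0.75000)
E = 9/5 (E = -(-3 + 0)*(2 + 1)/5 = -(-3)*3/5 = -⅕*(-9) = 9/5 ≈ 1.8000)
O = -58/5 (O = -8 - 9*2/5 = -8 - 1*18/5 = -8 - 18/5 = -58/5 ≈ -11.600)
((22*(-2) - 1*75) + 49)*O = ((22*(-2) - 1*75) + 49)*(-58/5) = ((-44 - 75) + 49)*(-58/5) = (-119 + 49)*(-58/5) = -70*(-58/5) = 812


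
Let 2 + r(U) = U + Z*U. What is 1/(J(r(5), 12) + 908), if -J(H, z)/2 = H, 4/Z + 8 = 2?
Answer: 3/2726 ≈ 0.0011005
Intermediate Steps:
Z = -⅔ (Z = 4/(-8 + 2) = 4/(-6) = 4*(-⅙) = -⅔ ≈ -0.66667)
r(U) = -2 + U/3 (r(U) = -2 + (U - 2*U/3) = -2 + U/3)
J(H, z) = -2*H
1/(J(r(5), 12) + 908) = 1/(-2*(-2 + (⅓)*5) + 908) = 1/(-2*(-2 + 5/3) + 908) = 1/(-2*(-⅓) + 908) = 1/(⅔ + 908) = 1/(2726/3) = 3/2726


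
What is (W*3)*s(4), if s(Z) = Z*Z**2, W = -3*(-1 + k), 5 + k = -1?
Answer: 4032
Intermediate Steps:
k = -6 (k = -5 - 1 = -6)
W = 21 (W = -3*(-1 - 6) = -3*(-7) = 21)
s(Z) = Z**3
(W*3)*s(4) = (21*3)*4**3 = 63*64 = 4032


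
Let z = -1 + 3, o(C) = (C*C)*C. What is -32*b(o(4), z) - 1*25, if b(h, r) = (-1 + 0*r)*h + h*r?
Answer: -2073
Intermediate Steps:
o(C) = C³ (o(C) = C²*C = C³)
z = 2
b(h, r) = -h + h*r (b(h, r) = (-1 + 0)*h + h*r = -h + h*r)
-32*b(o(4), z) - 1*25 = -32*4³*(-1 + 2) - 1*25 = -2048 - 25 = -2073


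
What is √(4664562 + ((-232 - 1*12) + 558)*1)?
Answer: 2*√1166219 ≈ 2159.8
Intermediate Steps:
√(4664562 + ((-232 - 1*12) + 558)*1) = √(4664562 + ((-232 - 12) + 558)*1) = √(4664562 + (-244 + 558)*1) = √(4664562 + 314*1) = √(4664562 + 314) = √4664876 = 2*√1166219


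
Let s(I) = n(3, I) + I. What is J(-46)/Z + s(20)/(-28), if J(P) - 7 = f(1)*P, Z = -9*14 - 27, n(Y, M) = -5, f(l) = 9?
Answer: 9101/4284 ≈ 2.1244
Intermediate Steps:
s(I) = -5 + I
Z = -153 (Z = -126 - 27 = -153)
J(P) = 7 + 9*P
J(-46)/Z + s(20)/(-28) = (7 + 9*(-46))/(-153) + (-5 + 20)/(-28) = (7 - 414)*(-1/153) + 15*(-1/28) = -407*(-1/153) - 15/28 = 407/153 - 15/28 = 9101/4284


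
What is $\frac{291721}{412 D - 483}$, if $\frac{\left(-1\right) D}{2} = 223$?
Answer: $- \frac{291721}{184235} \approx -1.5834$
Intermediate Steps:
$D = -446$ ($D = \left(-2\right) 223 = -446$)
$\frac{291721}{412 D - 483} = \frac{291721}{412 \left(-446\right) - 483} = \frac{291721}{-183752 - 483} = \frac{291721}{-184235} = 291721 \left(- \frac{1}{184235}\right) = - \frac{291721}{184235}$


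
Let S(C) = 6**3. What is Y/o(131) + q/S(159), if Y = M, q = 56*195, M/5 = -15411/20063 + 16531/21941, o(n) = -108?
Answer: 1201768410835/23770923282 ≈ 50.556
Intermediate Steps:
S(C) = 216
M = -32356490/440202283 (M = 5*(-15411/20063 + 16531/21941) = 5*(-6471298/440202283) = -32356490/440202283 ≈ -0.073504)
q = 10920
Y = -32356490/440202283 ≈ -0.073504
Y/o(131) + q/S(159) = -32356490/440202283/(-108) + 10920/216 = -32356490/440202283*(-1/108) + 10920*(1/216) = 16178245/23770923282 + 455/9 = 1201768410835/23770923282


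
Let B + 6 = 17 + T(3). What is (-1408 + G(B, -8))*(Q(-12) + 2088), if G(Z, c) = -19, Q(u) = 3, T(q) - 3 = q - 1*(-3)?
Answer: -2983857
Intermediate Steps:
T(q) = 6 + q (T(q) = 3 + (q - 1*(-3)) = 3 + (q + 3) = 3 + (3 + q) = 6 + q)
B = 20 (B = -6 + (17 + (6 + 3)) = -6 + (17 + 9) = -6 + 26 = 20)
(-1408 + G(B, -8))*(Q(-12) + 2088) = (-1408 - 19)*(3 + 2088) = -1427*2091 = -2983857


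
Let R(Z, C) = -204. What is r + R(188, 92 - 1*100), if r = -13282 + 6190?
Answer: -7296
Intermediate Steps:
r = -7092
r + R(188, 92 - 1*100) = -7092 - 204 = -7296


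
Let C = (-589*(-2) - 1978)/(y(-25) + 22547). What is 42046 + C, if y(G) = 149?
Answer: 119284402/2837 ≈ 42046.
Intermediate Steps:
C = -100/2837 (C = (-589*(-2) - 1978)/(149 + 22547) = (1178 - 1978)/22696 = -800*1/22696 = -100/2837 ≈ -0.035249)
42046 + C = 42046 - 100/2837 = 119284402/2837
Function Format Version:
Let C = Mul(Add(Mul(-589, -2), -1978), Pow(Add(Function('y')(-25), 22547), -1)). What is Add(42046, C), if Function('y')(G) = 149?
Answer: Rational(119284402, 2837) ≈ 42046.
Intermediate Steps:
C = Rational(-100, 2837) (C = Mul(Add(Mul(-589, -2), -1978), Pow(Add(149, 22547), -1)) = Mul(Add(1178, -1978), Pow(22696, -1)) = Mul(-800, Rational(1, 22696)) = Rational(-100, 2837) ≈ -0.035249)
Add(42046, C) = Add(42046, Rational(-100, 2837)) = Rational(119284402, 2837)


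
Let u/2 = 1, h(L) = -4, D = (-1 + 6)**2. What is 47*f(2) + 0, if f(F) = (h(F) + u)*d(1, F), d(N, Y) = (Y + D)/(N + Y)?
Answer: -846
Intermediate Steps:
D = 25 (D = 5**2 = 25)
d(N, Y) = (25 + Y)/(N + Y) (d(N, Y) = (Y + 25)/(N + Y) = (25 + Y)/(N + Y))
u = 2 (u = 2*1 = 2)
f(F) = -2*(25 + F)/(1 + F) (f(F) = (-4 + 2)*((25 + F)/(1 + F)) = -2*(25 + F)/(1 + F))
47*f(2) + 0 = 47*(2*(-25 - 1*2)/(1 + 2)) + 0 = 47*(2*(-25 - 2)/3) + 0 = 47*(2*(1/3)*(-27)) + 0 = 47*(-18) + 0 = -846 + 0 = -846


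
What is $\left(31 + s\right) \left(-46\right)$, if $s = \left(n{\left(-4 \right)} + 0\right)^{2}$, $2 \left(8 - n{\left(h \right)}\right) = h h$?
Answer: $-1426$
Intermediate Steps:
$n{\left(h \right)} = 8 - \frac{h^{2}}{2}$ ($n{\left(h \right)} = 8 - \frac{h h}{2} = 8 - \frac{h^{2}}{2}$)
$s = 0$ ($s = \left(\left(8 - \frac{\left(-4\right)^{2}}{2}\right) + 0\right)^{2} = \left(\left(8 - 8\right) + 0\right)^{2} = \left(0 + 0\right)^{2} = 0^{2} = 0$)
$\left(31 + s\right) \left(-46\right) = \left(31 + 0\right) \left(-46\right) = 31 \left(-46\right) = -1426$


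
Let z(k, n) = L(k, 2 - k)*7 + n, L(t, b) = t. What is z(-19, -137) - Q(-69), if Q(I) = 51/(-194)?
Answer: -52329/194 ≈ -269.74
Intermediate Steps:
Q(I) = -51/194 (Q(I) = 51*(-1/194) = -51/194)
z(k, n) = n + 7*k (z(k, n) = k*7 + n = 7*k + n = n + 7*k)
z(-19, -137) - Q(-69) = (-137 + 7*(-19)) - 1*(-51/194) = (-137 - 133) + 51/194 = -270 + 51/194 = -52329/194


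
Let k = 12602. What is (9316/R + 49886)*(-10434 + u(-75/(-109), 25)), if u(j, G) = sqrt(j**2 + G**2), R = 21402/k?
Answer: -2060820042556/3567 + 14813255050*sqrt(11890)/1166409 ≈ -5.7636e+8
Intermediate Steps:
R = 10701/6301 (R = 21402/12602 = 21402*(1/12602) = 10701/6301 ≈ 1.6983)
u(j, G) = sqrt(G**2 + j**2)
(9316/R + 49886)*(-10434 + u(-75/(-109), 25)) = (9316/(10701/6301) + 49886)*(-10434 + sqrt(25**2 + (-75/(-109))**2)) = (9316*(6301/10701) + 49886)*(-10434 + sqrt(625 + (-75*(-1/109))**2)) = (58700116/10701 + 49886)*(-10434 + sqrt(625 + (75/109)**2)) = 592530202*(-10434 + sqrt(625 + 5625/11881))/10701 = 592530202*(-10434 + sqrt(7431250/11881))/10701 = 592530202*(-10434 + 25*sqrt(11890)/109)/10701 = -2060820042556/3567 + 14813255050*sqrt(11890)/1166409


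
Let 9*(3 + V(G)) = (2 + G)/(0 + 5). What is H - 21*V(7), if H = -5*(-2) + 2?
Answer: 354/5 ≈ 70.800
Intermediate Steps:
H = 12 (H = 10 + 2 = 12)
V(G) = -133/45 + G/45 (V(G) = -3 + ((2 + G)/(0 + 5))/9 = -3 + ((2 + G)/5)/9 = -3 + ((2 + G)*(1/5))/9 = -3 + (2/5 + G/5)/9 = -3 + (2/45 + G/45) = -133/45 + G/45)
H - 21*V(7) = 12 - 21*(-133/45 + (1/45)*7) = 12 - 21*(-133/45 + 7/45) = 12 - 21*(-14/5) = 12 + 294/5 = 354/5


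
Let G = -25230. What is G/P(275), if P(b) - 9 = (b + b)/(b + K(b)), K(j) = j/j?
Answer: -3481740/1517 ≈ -2295.1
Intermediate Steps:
K(j) = 1
P(b) = 9 + 2*b/(1 + b) (P(b) = 9 + (b + b)/(b + 1) = 9 + (2*b)/(1 + b) = 9 + 2*b/(1 + b))
G/P(275) = -25230*(1 + 275)/(9 + 11*275) = -25230*276/(9 + 3025) = -25230/((1/276)*3034) = -25230/1517/138 = -25230*138/1517 = -3481740/1517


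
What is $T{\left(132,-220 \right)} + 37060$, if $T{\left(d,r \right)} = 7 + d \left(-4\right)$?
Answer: $36539$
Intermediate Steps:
$T{\left(d,r \right)} = 7 - 4 d$
$T{\left(132,-220 \right)} + 37060 = \left(7 - 528\right) + 37060 = -521 + 37060 = 36539$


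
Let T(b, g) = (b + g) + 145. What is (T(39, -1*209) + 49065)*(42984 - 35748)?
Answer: 354853440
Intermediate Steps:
T(b, g) = 145 + b + g
(T(39, -1*209) + 49065)*(42984 - 35748) = ((145 + 39 - 1*209) + 49065)*(42984 - 35748) = ((145 + 39 - 209) + 49065)*7236 = (-25 + 49065)*7236 = 49040*7236 = 354853440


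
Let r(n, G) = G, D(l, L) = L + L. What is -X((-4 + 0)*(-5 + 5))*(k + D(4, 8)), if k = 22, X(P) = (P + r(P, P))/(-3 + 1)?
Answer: 0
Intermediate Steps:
D(l, L) = 2*L
X(P) = -P (X(P) = (P + P)/(-3 + 1) = (2*P)/(-2) = (2*P)*(-½) = -P)
-X((-4 + 0)*(-5 + 5))*(k + D(4, 8)) = -(-(-4 + 0)*(-5 + 5))*(22 + 2*8) = -(-(-4)*0)*(22 + 16) = -(-1*0)*38 = -0*38 = -1*0 = 0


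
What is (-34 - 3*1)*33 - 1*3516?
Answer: -4737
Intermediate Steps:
(-34 - 3*1)*33 - 1*3516 = (-34 - 3)*33 - 3516 = -37*33 - 3516 = -1221 - 3516 = -4737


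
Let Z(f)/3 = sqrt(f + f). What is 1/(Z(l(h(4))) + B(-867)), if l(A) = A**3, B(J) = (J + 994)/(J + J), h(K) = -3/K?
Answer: -1761744/182789459 - 27060804*I*sqrt(6)/182789459 ≈ -0.0096381 - 0.36263*I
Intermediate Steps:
B(J) = (994 + J)/(2*J) (B(J) = (994 + J)/((2*J)) = (994 + J)*(1/(2*J)) = (994 + J)/(2*J))
Z(f) = 3*sqrt(2)*sqrt(f) (Z(f) = 3*sqrt(f + f) = 3*sqrt(2*f) = 3*(sqrt(2)*sqrt(f)) = 3*sqrt(2)*sqrt(f))
1/(Z(l(h(4))) + B(-867)) = 1/(3*sqrt(2)*sqrt((-3/4)**3) + (1/2)*(994 - 867)/(-867)) = 1/(3*sqrt(2)*sqrt((-3*1/4)**3) + (1/2)*(-1/867)*127) = 1/(3*sqrt(2)*sqrt((-3/4)**3) - 127/1734) = 1/(3*sqrt(2)*sqrt(-27/64) - 127/1734) = 1/(3*sqrt(2)*(3*I*sqrt(3)/8) - 127/1734) = 1/(9*I*sqrt(6)/8 - 127/1734) = 1/(-127/1734 + 9*I*sqrt(6)/8)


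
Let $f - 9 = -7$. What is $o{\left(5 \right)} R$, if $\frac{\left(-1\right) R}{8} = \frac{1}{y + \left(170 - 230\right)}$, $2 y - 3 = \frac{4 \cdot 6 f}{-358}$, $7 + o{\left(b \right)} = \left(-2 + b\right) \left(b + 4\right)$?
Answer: $\frac{57280}{20967} \approx 2.7319$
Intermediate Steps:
$f = 2$ ($f = 9 - 7 = 2$)
$o{\left(b \right)} = -7 + \left(-2 + b\right) \left(4 + b\right)$ ($o{\left(b \right)} = -7 + \left(-2 + b\right) \left(b + 4\right) = -7 + \left(-2 + b\right) \left(4 + b\right)$)
$y = \frac{513}{358}$ ($y = \frac{3}{2} + \frac{4 \cdot 6 \cdot 2 \frac{1}{-358}}{2} = \frac{3}{2} + \frac{24 \cdot 2 \left(- \frac{1}{358}\right)}{2} = \frac{3}{2} + \frac{48 \left(- \frac{1}{358}\right)}{2} = \frac{3}{2} + \frac{1}{2} \left(- \frac{24}{179}\right) = \frac{3}{2} - \frac{12}{179} = \frac{513}{358} \approx 1.433$)
$R = \frac{2864}{20967}$ ($R = - \frac{8}{\frac{513}{358} + \left(170 - 230\right)} = - \frac{8}{\frac{513}{358} - 60} = - \frac{8}{- \frac{20967}{358}} = \left(-8\right) \left(- \frac{358}{20967}\right) = \frac{2864}{20967} \approx 0.1366$)
$o{\left(5 \right)} R = \left(-15 + 5^{2} + 2 \cdot 5\right) \frac{2864}{20967} = \left(-15 + 25 + 10\right) \frac{2864}{20967} = 20 \cdot \frac{2864}{20967} = \frac{57280}{20967}$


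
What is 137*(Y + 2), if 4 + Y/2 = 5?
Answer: 548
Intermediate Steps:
Y = 2 (Y = -8 + 2*5 = -8 + 10 = 2)
137*(Y + 2) = 137*(2 + 2) = 137*4 = 548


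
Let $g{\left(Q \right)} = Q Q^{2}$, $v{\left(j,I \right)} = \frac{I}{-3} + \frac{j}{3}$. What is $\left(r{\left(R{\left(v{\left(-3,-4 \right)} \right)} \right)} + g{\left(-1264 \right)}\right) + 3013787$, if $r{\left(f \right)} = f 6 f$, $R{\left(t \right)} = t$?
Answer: $- \frac{6049421869}{3} \approx -2.0165 \cdot 10^{9}$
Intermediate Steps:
$v{\left(j,I \right)} = - \frac{I}{3} + \frac{j}{3}$ ($v{\left(j,I \right)} = I \left(- \frac{1}{3}\right) + j \frac{1}{3} = - \frac{I}{3} + \frac{j}{3}$)
$g{\left(Q \right)} = Q^{3}$
$r{\left(f \right)} = 6 f^{2}$ ($r{\left(f \right)} = 6 f f = 6 f^{2}$)
$\left(r{\left(R{\left(v{\left(-3,-4 \right)} \right)} \right)} + g{\left(-1264 \right)}\right) + 3013787 = \left(6 \left(\left(- \frac{1}{3}\right) \left(-4\right) + \frac{1}{3} \left(-3\right)\right)^{2} + \left(-1264\right)^{3}\right) + 3013787 = \left(6 \left(\frac{4}{3} - 1\right)^{2} - 2019487744\right) + 3013787 = \left(\frac{6}{9} - 2019487744\right) + 3013787 = \left(6 \cdot \frac{1}{9} - 2019487744\right) + 3013787 = \left(\frac{2}{3} - 2019487744\right) + 3013787 = - \frac{6058463230}{3} + 3013787 = - \frac{6049421869}{3}$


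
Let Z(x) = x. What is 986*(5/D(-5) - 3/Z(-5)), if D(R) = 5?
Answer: 7888/5 ≈ 1577.6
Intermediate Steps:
986*(5/D(-5) - 3/Z(-5)) = 986*(5/5 - 3/(-5)) = 986*(5*(⅕) - 3*(-⅕)) = 986*(1 + ⅗) = 986*(8/5) = 7888/5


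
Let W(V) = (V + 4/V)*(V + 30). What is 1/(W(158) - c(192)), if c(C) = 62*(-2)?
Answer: 79/2356788 ≈ 3.3520e-5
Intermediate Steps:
c(C) = -124
W(V) = (30 + V)*(V + 4/V) (W(V) = (V + 4/V)*(30 + V) = (30 + V)*(V + 4/V))
1/(W(158) - c(192)) = 1/((4 + 158² + 30*158 + 120/158) - 1*(-124)) = 1/((4 + 24964 + 4740 + 120*(1/158)) + 124) = 1/((4 + 24964 + 4740 + 60/79) + 124) = 1/(2346992/79 + 124) = 1/(2356788/79) = 79/2356788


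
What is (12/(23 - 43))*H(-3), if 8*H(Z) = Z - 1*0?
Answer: 9/40 ≈ 0.22500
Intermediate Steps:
H(Z) = Z/8 (H(Z) = (Z - 1*0)/8 = (Z + 0)/8 = Z/8)
(12/(23 - 43))*H(-3) = (12/(23 - 43))*((⅛)*(-3)) = (12/(-20))*(-3/8) = -1/20*12*(-3/8) = -⅗*(-3/8) = 9/40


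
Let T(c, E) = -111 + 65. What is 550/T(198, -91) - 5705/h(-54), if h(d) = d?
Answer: 116365/1242 ≈ 93.692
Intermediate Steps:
T(c, E) = -46
550/T(198, -91) - 5705/h(-54) = 550/(-46) - 5705/(-54) = 550*(-1/46) - 5705*(-1/54) = -275/23 + 5705/54 = 116365/1242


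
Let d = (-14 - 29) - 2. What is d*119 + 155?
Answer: -5200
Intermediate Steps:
d = -45 (d = -43 - 2 = -45)
d*119 + 155 = -45*119 + 155 = -5355 + 155 = -5200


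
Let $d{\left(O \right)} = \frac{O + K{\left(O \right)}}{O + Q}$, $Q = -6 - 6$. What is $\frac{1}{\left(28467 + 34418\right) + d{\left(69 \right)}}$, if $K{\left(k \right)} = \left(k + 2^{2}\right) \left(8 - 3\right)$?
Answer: $\frac{57}{3584879} \approx 1.59 \cdot 10^{-5}$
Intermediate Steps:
$Q = -12$
$K{\left(k \right)} = 20 + 5 k$ ($K{\left(k \right)} = \left(k + 4\right) 5 = \left(4 + k\right) 5 = 20 + 5 k$)
$d{\left(O \right)} = \frac{20 + 6 O}{-12 + O}$ ($d{\left(O \right)} = \frac{O + \left(20 + 5 O\right)}{O - 12} = \frac{20 + 6 O}{-12 + O}$)
$\frac{1}{\left(28467 + 34418\right) + d{\left(69 \right)}} = \frac{1}{\left(28467 + 34418\right) + \frac{2 \left(10 + 3 \cdot 69\right)}{-12 + 69}} = \frac{1}{62885 + \frac{2 \left(10 + 207\right)}{57}} = \frac{1}{62885 + 2 \cdot \frac{1}{57} \cdot 217} = \frac{1}{62885 + \frac{434}{57}} = \frac{1}{\frac{3584879}{57}} = \frac{57}{3584879}$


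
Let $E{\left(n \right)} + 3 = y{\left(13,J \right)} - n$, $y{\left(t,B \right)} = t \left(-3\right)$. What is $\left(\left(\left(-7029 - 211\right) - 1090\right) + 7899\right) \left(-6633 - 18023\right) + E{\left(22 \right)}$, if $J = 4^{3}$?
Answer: $10626672$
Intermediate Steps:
$J = 64$
$y{\left(t,B \right)} = - 3 t$
$E{\left(n \right)} = -42 - n$ ($E{\left(n \right)} = -3 - \left(39 + n\right) = -42 - n$)
$\left(\left(\left(-7029 - 211\right) - 1090\right) + 7899\right) \left(-6633 - 18023\right) + E{\left(22 \right)} = \left(\left(\left(-7029 - 211\right) - 1090\right) + 7899\right) \left(-6633 - 18023\right) - 64 = \left(\left(-7240 - 1090\right) + 7899\right) \left(-24656\right) - 64 = \left(-8330 + 7899\right) \left(-24656\right) - 64 = \left(-431\right) \left(-24656\right) - 64 = 10626736 - 64 = 10626672$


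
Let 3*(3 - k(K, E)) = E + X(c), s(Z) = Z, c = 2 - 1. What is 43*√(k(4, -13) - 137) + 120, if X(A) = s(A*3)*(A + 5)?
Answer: 120 + 43*I*√1221/3 ≈ 120.0 + 500.85*I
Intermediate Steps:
c = 1
X(A) = 3*A*(5 + A) (X(A) = (A*3)*(A + 5) = (3*A)*(5 + A) = 3*A*(5 + A))
k(K, E) = -3 - E/3 (k(K, E) = 3 - (E + 3*1*(5 + 1))/3 = 3 - (E + 3*1*6)/3 = 3 - (E + 18)/3 = 3 - (18 + E)/3 = 3 + (-6 - E/3) = -3 - E/3)
43*√(k(4, -13) - 137) + 120 = 43*√((-3 - ⅓*(-13)) - 137) + 120 = 43*√((-3 + 13/3) - 137) + 120 = 43*√(4/3 - 137) + 120 = 43*√(-407/3) + 120 = 43*(I*√1221/3) + 120 = 43*I*√1221/3 + 120 = 120 + 43*I*√1221/3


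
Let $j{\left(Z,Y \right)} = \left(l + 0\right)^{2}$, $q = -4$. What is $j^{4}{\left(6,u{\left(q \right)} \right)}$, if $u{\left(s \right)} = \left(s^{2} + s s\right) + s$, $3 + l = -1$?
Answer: $65536$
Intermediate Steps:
$l = -4$ ($l = -3 - 1 = -4$)
$u{\left(s \right)} = s + 2 s^{2}$ ($u{\left(s \right)} = \left(s^{2} + s^{2}\right) + s = 2 s^{2} + s = s + 2 s^{2}$)
$j{\left(Z,Y \right)} = 16$ ($j{\left(Z,Y \right)} = \left(-4 + 0\right)^{2} = \left(-4\right)^{2} = 16$)
$j^{4}{\left(6,u{\left(q \right)} \right)} = 16^{4} = 65536$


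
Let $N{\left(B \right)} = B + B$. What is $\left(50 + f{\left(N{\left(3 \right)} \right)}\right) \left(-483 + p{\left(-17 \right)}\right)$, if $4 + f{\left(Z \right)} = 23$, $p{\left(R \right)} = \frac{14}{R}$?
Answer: $- \frac{567525}{17} \approx -33384.0$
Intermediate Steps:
$N{\left(B \right)} = 2 B$
$f{\left(Z \right)} = 19$ ($f{\left(Z \right)} = -4 + 23 = 19$)
$\left(50 + f{\left(N{\left(3 \right)} \right)}\right) \left(-483 + p{\left(-17 \right)}\right) = \left(50 + 19\right) \left(-483 + \frac{14}{-17}\right) = 69 \left(-483 + 14 \left(- \frac{1}{17}\right)\right) = 69 \left(-483 - \frac{14}{17}\right) = 69 \left(- \frac{8225}{17}\right) = - \frac{567525}{17}$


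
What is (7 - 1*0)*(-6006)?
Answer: -42042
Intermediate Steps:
(7 - 1*0)*(-6006) = (7 + 0)*(-6006) = 7*(-6006) = -42042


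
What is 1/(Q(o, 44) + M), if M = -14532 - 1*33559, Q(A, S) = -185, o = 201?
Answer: -1/48276 ≈ -2.0714e-5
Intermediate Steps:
M = -48091 (M = -14532 - 33559 = -48091)
1/(Q(o, 44) + M) = 1/(-185 - 48091) = 1/(-48276) = -1/48276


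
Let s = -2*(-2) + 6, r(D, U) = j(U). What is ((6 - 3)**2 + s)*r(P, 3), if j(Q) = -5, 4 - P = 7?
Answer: -95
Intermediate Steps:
P = -3 (P = 4 - 1*7 = 4 - 7 = -3)
r(D, U) = -5
s = 10 (s = 4 + 6 = 10)
((6 - 3)**2 + s)*r(P, 3) = ((6 - 3)**2 + 10)*(-5) = (3**2 + 10)*(-5) = (9 + 10)*(-5) = 19*(-5) = -95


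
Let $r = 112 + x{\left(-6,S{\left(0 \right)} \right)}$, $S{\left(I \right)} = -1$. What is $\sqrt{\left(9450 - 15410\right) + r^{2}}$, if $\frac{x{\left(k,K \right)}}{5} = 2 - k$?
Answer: $2 \sqrt{4286} \approx 130.94$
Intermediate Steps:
$x{\left(k,K \right)} = 10 - 5 k$ ($x{\left(k,K \right)} = 5 \left(2 - k\right) = 10 - 5 k$)
$r = 152$ ($r = 112 + \left(10 - -30\right) = 112 + \left(10 + 30\right) = 112 + 40 = 152$)
$\sqrt{\left(9450 - 15410\right) + r^{2}} = \sqrt{\left(9450 - 15410\right) + 152^{2}} = \sqrt{\left(9450 - 15410\right) + 23104} = \sqrt{-5960 + 23104} = \sqrt{17144} = 2 \sqrt{4286}$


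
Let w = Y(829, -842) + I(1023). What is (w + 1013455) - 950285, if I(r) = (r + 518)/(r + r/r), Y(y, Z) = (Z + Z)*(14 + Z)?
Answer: 1492504069/1024 ≈ 1.4575e+6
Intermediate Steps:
Y(y, Z) = 2*Z*(14 + Z) (Y(y, Z) = (2*Z)*(14 + Z) = 2*Z*(14 + Z))
I(r) = (518 + r)/(1 + r) (I(r) = (518 + r)/(r + 1) = (518 + r)/(1 + r))
w = 1427817989/1024 (w = 2*(-842)*(14 - 842) + (518 + 1023)/(1 + 1023) = 2*(-842)*(-828) + 1541/1024 = 1394352 + (1/1024)*1541 = 1394352 + 1541/1024 = 1427817989/1024 ≈ 1.3944e+6)
(w + 1013455) - 950285 = (1427817989/1024 + 1013455) - 950285 = 2465595909/1024 - 950285 = 1492504069/1024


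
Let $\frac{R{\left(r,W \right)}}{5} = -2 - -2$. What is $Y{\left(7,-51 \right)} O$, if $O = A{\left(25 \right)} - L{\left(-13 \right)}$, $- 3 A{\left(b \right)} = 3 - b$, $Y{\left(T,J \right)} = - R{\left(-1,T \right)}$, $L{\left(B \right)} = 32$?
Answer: $0$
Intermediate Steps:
$R{\left(r,W \right)} = 0$ ($R{\left(r,W \right)} = 5 \left(-2 - -2\right) = 5 \left(-2 + 2\right) = 5 \cdot 0 = 0$)
$Y{\left(T,J \right)} = 0$ ($Y{\left(T,J \right)} = \left(-1\right) 0 = 0$)
$A{\left(b \right)} = -1 + \frac{b}{3}$ ($A{\left(b \right)} = - \frac{3 - b}{3} = -1 + \frac{b}{3}$)
$O = - \frac{74}{3}$ ($O = \left(-1 + \frac{1}{3} \cdot 25\right) - 32 = \left(-1 + \frac{25}{3}\right) - 32 = \frac{22}{3} - 32 = - \frac{74}{3} \approx -24.667$)
$Y{\left(7,-51 \right)} O = 0 \left(- \frac{74}{3}\right) = 0$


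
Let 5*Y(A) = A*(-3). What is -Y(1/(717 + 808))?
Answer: 3/7625 ≈ 0.00039344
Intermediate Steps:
Y(A) = -3*A/5 (Y(A) = (A*(-3))/5 = (-3*A)/5 = -3*A/5)
-Y(1/(717 + 808)) = -(-3)/(5*(717 + 808)) = -(-3)/(5*1525) = -1*(-3/7625) = 3/7625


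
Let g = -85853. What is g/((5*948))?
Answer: -85853/4740 ≈ -18.112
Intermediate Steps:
g/((5*948)) = -85853/(5*948) = -85853/4740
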